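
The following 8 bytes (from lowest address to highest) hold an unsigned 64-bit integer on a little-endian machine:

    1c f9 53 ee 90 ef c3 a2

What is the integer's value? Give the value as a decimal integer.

11728481260355713308

Little-endian stores the least-significant byte at the lowest address.
Reassemble most-significant byte first: A2 C3 EF 90 EE 53 F9 1C → 0xA2C3EF90EE53F91C.
0xA2C3EF90EE53F91C = 11728481260355713308.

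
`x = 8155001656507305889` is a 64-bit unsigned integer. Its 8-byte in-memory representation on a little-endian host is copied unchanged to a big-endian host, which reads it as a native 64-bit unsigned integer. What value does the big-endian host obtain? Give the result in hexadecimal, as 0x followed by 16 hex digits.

8155001656507305889 in 64-bit hexadecimal is 0x712C62CCAED70FA1.
Stored little-endian, the bytes at ascending addresses are A1 0F D7 AE CC 62 2C 71.
Read back as big-endian, the last byte is least significant, giving 0xA10FD7AECC622C71.

0xA10FD7AECC622C71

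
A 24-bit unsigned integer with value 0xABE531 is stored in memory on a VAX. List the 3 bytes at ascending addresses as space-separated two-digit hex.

Split into bytes (most-significant first): AB E5 31.
In little-endian order the low byte comes first in memory.
So at ascending addresses the bytes are 31 E5 AB.

31 E5 AB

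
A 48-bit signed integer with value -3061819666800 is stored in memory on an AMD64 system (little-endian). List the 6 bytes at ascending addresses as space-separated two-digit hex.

90 8E 53 1D 37 FD

Two's complement of -3061819666800 in 48 bits: 3061819666800 = 0x02C8E2AC7170; invert → 0xFD371D538E8F; add 1 → 0xFD371D538E90.
Split into bytes (most-significant first): FD 37 1D 53 8E 90.
Little-endian stores the least-significant byte at the lowest address.
So at ascending addresses the bytes are 90 8E 53 1D 37 FD.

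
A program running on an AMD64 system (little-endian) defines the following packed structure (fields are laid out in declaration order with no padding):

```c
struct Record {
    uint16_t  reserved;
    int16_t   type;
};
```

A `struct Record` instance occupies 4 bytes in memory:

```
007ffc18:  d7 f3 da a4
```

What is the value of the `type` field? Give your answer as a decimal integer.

`type` follows `reserved` (2 bytes), so it starts at byte offset 2 and occupies 2 bytes.
Bytes at offsets 2..3: DA A4.
Little-endian: lowest address holds the least-significant byte.
Reassemble most-significant byte first: A4 DA → 0xA4DA.
Top bit is set, so as a signed 16-bit value this is 0xA4DA − 2^16 = -23334.

-23334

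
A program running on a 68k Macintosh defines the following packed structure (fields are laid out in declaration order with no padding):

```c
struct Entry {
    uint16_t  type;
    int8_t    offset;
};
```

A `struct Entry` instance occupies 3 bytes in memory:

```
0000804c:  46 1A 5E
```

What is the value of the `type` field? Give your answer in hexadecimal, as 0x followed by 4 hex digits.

0x461A

`type` is the first field, at byte offset 0, occupying 2 bytes.
Bytes at offsets 0..1: 46 1A.
In big-endian order the high byte comes first in memory.
The bytes are already most-significant first: 0x461A.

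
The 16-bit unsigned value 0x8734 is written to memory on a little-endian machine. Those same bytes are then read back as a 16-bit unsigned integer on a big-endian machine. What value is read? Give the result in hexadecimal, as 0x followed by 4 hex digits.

0x3487

Stored little-endian, the bytes at ascending addresses are 34 87.
Read back as big-endian, the last byte is least significant, giving 0x3487.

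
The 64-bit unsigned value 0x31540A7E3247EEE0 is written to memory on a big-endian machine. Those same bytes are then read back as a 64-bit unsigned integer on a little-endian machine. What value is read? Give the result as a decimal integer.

16207970391141536817

Stored big-endian, the bytes at ascending addresses are 31 54 0A 7E 32 47 EE E0.
Read back as little-endian, the first byte is least significant, giving 0xE0EE47327E0A5431.
0xE0EE47327E0A5431 = 16207970391141536817.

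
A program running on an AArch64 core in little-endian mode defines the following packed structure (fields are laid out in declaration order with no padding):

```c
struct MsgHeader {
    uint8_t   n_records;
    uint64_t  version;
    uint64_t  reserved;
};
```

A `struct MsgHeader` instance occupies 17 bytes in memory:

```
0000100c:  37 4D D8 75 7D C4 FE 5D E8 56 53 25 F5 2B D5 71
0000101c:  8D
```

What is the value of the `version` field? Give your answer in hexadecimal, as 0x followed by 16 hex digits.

0xE85DFEC47D75D84D

`version` follows `n_records` (1 byte), so it starts at byte offset 1 and occupies 8 bytes.
Bytes at offsets 1..8: 4D D8 75 7D C4 FE 5D E8.
Little-endian stores the least-significant byte at the lowest address.
Reassemble most-significant byte first: E8 5D FE C4 7D 75 D8 4D → 0xE85DFEC47D75D84D.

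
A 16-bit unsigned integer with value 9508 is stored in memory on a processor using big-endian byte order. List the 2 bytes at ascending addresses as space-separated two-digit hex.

9508 in hexadecimal, padded to 16 bits, is 0x2524.
Split into bytes (most-significant first): 25 24.
Big-endian stores the most-significant byte at the lowest address.
So the memory order matches the most-significant-first order: 25 24.

25 24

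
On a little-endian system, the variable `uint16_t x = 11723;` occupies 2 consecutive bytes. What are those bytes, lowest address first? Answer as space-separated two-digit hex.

CB 2D

11723 in hexadecimal, padded to 16 bits, is 0x2DCB.
Split into bytes (most-significant first): 2D CB.
In little-endian order the low byte comes first in memory.
So at ascending addresses the bytes are CB 2D.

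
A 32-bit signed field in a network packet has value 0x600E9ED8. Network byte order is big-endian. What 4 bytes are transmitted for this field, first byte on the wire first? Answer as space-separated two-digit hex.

Split into bytes (most-significant first): 60 0E 9E D8.
In big-endian order the high byte comes first in memory.
So the memory order matches the most-significant-first order: 60 0E 9E D8.

60 0E 9E D8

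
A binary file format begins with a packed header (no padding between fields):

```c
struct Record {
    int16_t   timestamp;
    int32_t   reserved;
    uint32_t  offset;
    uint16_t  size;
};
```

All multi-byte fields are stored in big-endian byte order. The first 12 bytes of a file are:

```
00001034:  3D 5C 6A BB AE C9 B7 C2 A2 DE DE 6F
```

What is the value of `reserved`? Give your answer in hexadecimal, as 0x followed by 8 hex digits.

0x6ABBAEC9

`reserved` follows `timestamp` (2 bytes), so it starts at byte offset 2 and occupies 4 bytes.
Bytes at offsets 2..5: 6A BB AE C9.
In big-endian order the high byte comes first in memory.
The bytes are already most-significant first: 0x6ABBAEC9.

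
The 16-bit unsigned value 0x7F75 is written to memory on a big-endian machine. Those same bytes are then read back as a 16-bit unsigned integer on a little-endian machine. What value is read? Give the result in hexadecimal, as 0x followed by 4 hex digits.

Stored big-endian, the bytes at ascending addresses are 7F 75.
Read back as little-endian, the first byte is least significant, giving 0x757F.

0x757F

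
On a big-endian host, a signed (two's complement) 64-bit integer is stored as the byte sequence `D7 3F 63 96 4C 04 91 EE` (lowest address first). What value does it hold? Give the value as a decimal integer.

Big-endian: lowest address holds the most-significant byte.
The bytes are already most-significant first: 0xD73F63964C0491EE.
Top bit is set, so as a signed 64-bit value this is 0xD73F63964C0491EE − 2^64 = -2936518934850661906.

-2936518934850661906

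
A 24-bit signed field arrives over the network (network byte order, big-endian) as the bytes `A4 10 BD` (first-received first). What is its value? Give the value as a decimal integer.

-6025027

Big-endian: lowest address holds the most-significant byte.
The bytes are already most-significant first: 0xA410BD.
Top bit is set, so as a signed 24-bit value this is 0xA410BD − 2^24 = -6025027.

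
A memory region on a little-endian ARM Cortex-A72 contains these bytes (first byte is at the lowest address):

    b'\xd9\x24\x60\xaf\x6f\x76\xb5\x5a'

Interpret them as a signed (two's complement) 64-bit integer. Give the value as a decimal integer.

6536260656253904089

Little-endian stores the least-significant byte at the lowest address.
Reassemble most-significant byte first: 5A B5 76 6F AF 60 24 D9 → 0x5AB5766FAF6024D9.
0x5AB5766FAF6024D9 = 6536260656253904089.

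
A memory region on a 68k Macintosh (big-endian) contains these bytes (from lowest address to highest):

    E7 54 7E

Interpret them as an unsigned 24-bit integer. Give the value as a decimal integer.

Big-endian: lowest address holds the most-significant byte.
The bytes are already most-significant first: 0xE7547E.
0xE7547E = 15160446.

15160446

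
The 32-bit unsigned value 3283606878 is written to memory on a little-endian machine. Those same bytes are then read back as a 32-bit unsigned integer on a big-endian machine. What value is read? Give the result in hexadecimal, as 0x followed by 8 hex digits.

0x5EDDB7C3

3283606878 in 32-bit hexadecimal is 0xC3B7DD5E.
Stored little-endian, the bytes at ascending addresses are 5E DD B7 C3.
Read back as big-endian, the last byte is least significant, giving 0x5EDDB7C3.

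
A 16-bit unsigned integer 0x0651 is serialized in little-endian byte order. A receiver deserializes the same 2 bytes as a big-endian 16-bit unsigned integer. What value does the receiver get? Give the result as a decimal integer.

20742

Stored little-endian, the bytes at ascending addresses are 51 06.
Read back as big-endian, the last byte is least significant, giving 0x5106.
0x5106 = 20742.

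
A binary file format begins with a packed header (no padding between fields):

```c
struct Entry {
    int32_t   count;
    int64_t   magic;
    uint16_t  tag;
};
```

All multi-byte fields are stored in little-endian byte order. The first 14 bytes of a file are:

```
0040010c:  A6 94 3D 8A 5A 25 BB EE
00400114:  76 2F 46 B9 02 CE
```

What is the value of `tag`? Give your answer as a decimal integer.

`tag` follows `count` (4 B), `magic` (8 B), so it starts at offset 4 + 8 = 12 and occupies 2 bytes.
Bytes at offsets 12..13: 02 CE.
Little-endian: lowest address holds the least-significant byte.
Reassemble most-significant byte first: CE 02 → 0xCE02.
0xCE02 = 52738.

52738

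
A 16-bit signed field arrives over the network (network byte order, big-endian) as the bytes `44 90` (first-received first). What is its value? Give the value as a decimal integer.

17552

Big-endian: lowest address holds the most-significant byte.
The bytes are already most-significant first: 0x4490.
0x4490 = 17552.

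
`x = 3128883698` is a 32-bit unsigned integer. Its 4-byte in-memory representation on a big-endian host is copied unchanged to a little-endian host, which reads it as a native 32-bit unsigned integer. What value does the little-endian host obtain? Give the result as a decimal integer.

4076437178

3128883698 in 32-bit hexadecimal is 0xBA7EF9F2.
Stored big-endian, the bytes at ascending addresses are BA 7E F9 F2.
Read back as little-endian, the first byte is least significant, giving 0xF2F97EBA.
0xF2F97EBA = 4076437178.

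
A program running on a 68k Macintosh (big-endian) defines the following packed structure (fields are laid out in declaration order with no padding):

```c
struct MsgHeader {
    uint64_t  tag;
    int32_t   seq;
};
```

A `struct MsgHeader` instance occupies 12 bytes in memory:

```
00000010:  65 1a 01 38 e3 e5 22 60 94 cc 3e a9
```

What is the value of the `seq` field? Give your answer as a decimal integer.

`seq` follows `tag` (8 bytes), so it starts at byte offset 8 and occupies 4 bytes.
Bytes at offsets 8..11: 94 CC 3E A9.
Big-endian: lowest address holds the most-significant byte.
The bytes are already most-significant first: 0x94CC3EA9.
Top bit is set, so as a signed 32-bit value this is 0x94CC3EA9 − 2^32 = -1798553943.

-1798553943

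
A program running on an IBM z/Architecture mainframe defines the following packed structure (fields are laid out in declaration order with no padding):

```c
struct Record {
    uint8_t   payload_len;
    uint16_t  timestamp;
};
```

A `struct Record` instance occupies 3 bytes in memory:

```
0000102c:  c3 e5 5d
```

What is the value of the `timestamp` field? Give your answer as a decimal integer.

`timestamp` follows `payload_len` (1 byte), so it starts at byte offset 1 and occupies 2 bytes.
Bytes at offsets 1..2: E5 5D.
In big-endian order the high byte comes first in memory.
The bytes are already most-significant first: 0xE55D.
0xE55D = 58717.

58717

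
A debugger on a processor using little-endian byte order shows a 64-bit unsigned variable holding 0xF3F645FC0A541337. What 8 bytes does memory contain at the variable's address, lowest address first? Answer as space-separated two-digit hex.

37 13 54 0A FC 45 F6 F3

Split into bytes (most-significant first): F3 F6 45 FC 0A 54 13 37.
Little-endian: lowest address holds the least-significant byte.
So at ascending addresses the bytes are 37 13 54 0A FC 45 F6 F3.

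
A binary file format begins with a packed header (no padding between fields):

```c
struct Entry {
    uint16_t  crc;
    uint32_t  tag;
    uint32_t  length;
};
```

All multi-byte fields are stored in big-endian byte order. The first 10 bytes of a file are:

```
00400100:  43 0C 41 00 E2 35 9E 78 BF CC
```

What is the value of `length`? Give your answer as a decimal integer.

`length` follows `crc` (2 B), `tag` (4 B), so it starts at offset 2 + 4 = 6 and occupies 4 bytes.
Bytes at offsets 6..9: 9E 78 BF CC.
In big-endian order the high byte comes first in memory.
The bytes are already most-significant first: 0x9E78BFCC.
0x9E78BFCC = 2658713548.

2658713548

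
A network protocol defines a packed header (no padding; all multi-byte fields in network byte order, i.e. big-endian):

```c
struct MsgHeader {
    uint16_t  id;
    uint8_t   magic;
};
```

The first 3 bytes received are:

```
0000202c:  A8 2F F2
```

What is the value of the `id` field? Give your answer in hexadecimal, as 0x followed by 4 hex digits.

0xA82F

`id` is the first field, at byte offset 0, occupying 2 bytes.
Bytes at offsets 0..1: A8 2F.
In big-endian order the high byte comes first in memory.
The bytes are already most-significant first: 0xA82F.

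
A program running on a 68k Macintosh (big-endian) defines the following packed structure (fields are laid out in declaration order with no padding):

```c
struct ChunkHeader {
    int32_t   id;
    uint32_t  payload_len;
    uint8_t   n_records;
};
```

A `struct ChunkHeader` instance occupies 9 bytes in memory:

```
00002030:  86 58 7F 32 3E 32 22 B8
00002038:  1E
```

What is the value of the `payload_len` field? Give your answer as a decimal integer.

`payload_len` follows `id` (4 bytes), so it starts at byte offset 4 and occupies 4 bytes.
Bytes at offsets 4..7: 3E 32 22 B8.
Big-endian: lowest address holds the most-significant byte.
The bytes are already most-significant first: 0x3E3222B8.
0x3E3222B8 = 1043473080.

1043473080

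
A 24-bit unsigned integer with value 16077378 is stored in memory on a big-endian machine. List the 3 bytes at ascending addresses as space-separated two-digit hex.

16077378 in hexadecimal, padded to 24 bits, is 0xF55242.
Split into bytes (most-significant first): F5 52 42.
Big-endian: lowest address holds the most-significant byte.
So the memory order matches the most-significant-first order: F5 52 42.

F5 52 42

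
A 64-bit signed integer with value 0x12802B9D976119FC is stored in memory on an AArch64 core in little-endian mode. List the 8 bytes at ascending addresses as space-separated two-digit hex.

Split into bytes (most-significant first): 12 80 2B 9D 97 61 19 FC.
Little-endian: lowest address holds the least-significant byte.
So at ascending addresses the bytes are FC 19 61 97 9D 2B 80 12.

FC 19 61 97 9D 2B 80 12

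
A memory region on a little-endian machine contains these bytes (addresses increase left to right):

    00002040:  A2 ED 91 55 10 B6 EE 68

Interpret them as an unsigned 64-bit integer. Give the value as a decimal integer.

7561181005673000354

In little-endian order the low byte comes first in memory.
Reassemble most-significant byte first: 68 EE B6 10 55 91 ED A2 → 0x68EEB6105591EDA2.
0x68EEB6105591EDA2 = 7561181005673000354.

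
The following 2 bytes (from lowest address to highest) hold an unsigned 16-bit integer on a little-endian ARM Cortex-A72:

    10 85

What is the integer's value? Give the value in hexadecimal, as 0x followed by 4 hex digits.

Little-endian: lowest address holds the least-significant byte.
Reassemble most-significant byte first: 85 10 → 0x8510.

0x8510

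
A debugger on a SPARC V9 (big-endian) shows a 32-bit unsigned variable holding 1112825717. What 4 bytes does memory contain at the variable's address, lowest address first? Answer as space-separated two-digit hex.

1112825717 in hexadecimal, padded to 32 bits, is 0x42545F75.
Split into bytes (most-significant first): 42 54 5F 75.
Big-endian: lowest address holds the most-significant byte.
So the memory order matches the most-significant-first order: 42 54 5F 75.

42 54 5F 75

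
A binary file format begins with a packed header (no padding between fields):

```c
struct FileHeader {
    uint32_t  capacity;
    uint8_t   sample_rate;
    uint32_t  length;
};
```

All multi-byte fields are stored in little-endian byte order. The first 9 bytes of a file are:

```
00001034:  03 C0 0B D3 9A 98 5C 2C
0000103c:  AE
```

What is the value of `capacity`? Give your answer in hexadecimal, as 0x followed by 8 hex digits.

0xD30BC003

`capacity` is the first field, at byte offset 0, occupying 4 bytes.
Bytes at offsets 0..3: 03 C0 0B D3.
Little-endian: lowest address holds the least-significant byte.
Reassemble most-significant byte first: D3 0B C0 03 → 0xD30BC003.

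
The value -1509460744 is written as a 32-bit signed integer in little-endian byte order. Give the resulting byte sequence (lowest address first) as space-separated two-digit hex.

Two's complement of -1509460744 in 32 bits: 1509460744 = 0x59F88B08; invert → 0xA60774F7; add 1 → 0xA60774F8.
Split into bytes (most-significant first): A6 07 74 F8.
In little-endian order the low byte comes first in memory.
So at ascending addresses the bytes are F8 74 07 A6.

F8 74 07 A6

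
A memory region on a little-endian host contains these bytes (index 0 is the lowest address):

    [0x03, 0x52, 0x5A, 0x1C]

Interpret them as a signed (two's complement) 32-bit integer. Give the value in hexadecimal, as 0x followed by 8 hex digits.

Little-endian: lowest address holds the least-significant byte.
Reassemble most-significant byte first: 1C 5A 52 03 → 0x1C5A5203.

0x1C5A5203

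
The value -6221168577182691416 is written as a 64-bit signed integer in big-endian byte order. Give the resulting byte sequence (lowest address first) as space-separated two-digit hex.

A9 A9 F8 23 E5 34 0F A8

Two's complement of -6221168577182691416 in 64 bits: 6221168577182691416 = 0x565607DC1ACBF058; invert → 0xA9A9F823E5340FA7; add 1 → 0xA9A9F823E5340FA8.
Split into bytes (most-significant first): A9 A9 F8 23 E5 34 0F A8.
Big-endian stores the most-significant byte at the lowest address.
So the memory order matches the most-significant-first order: A9 A9 F8 23 E5 34 0F A8.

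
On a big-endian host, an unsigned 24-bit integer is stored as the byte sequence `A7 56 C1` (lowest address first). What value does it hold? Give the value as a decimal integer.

Big-endian stores the most-significant byte at the lowest address.
The bytes are already most-significant first: 0xA756C1.
0xA756C1 = 10966721.

10966721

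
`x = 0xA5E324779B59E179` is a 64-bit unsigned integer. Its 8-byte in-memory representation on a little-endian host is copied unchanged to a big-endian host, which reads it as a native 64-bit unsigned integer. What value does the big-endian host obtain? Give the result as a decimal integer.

8782399272602887077

Stored little-endian, the bytes at ascending addresses are 79 E1 59 9B 77 24 E3 A5.
Read back as big-endian, the last byte is least significant, giving 0x79E1599B7724E3A5.
0x79E1599B7724E3A5 = 8782399272602887077.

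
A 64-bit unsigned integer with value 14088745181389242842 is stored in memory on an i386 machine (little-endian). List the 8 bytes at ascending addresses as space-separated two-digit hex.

DA C1 B3 DB 18 47 85 C3

14088745181389242842 in hexadecimal, padded to 64 bits, is 0xC3854718DBB3C1DA.
Split into bytes (most-significant first): C3 85 47 18 DB B3 C1 DA.
Little-endian: lowest address holds the least-significant byte.
So at ascending addresses the bytes are DA C1 B3 DB 18 47 85 C3.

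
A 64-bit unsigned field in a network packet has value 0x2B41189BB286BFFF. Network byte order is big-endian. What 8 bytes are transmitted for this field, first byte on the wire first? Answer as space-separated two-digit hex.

Split into bytes (most-significant first): 2B 41 18 9B B2 86 BF FF.
In big-endian order the high byte comes first in memory.
So the memory order matches the most-significant-first order: 2B 41 18 9B B2 86 BF FF.

2B 41 18 9B B2 86 BF FF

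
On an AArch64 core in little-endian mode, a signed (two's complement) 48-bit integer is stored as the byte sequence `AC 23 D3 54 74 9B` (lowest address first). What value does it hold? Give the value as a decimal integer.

Little-endian: lowest address holds the least-significant byte.
Reassemble most-significant byte first: 9B 74 54 D3 23 AC → 0x9B7454D323AC.
Top bit is set, so as a signed 48-bit value this is 0x9B7454D323AC − 2^48 = -110551035075668.

-110551035075668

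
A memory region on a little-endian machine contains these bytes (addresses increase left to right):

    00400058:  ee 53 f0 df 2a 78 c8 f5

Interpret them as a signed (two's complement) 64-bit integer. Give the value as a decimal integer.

In little-endian order the low byte comes first in memory.
Reassemble most-significant byte first: F5 C8 78 2A DF F0 53 EE → 0xF5C8782ADFF053EE.
Top bit is set, so as a signed 64-bit value this is 0xF5C8782ADFF053EE − 2^64 = -736206413534047250.

-736206413534047250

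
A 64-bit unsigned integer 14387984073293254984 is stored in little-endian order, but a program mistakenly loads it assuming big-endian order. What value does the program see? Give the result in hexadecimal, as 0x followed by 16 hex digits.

14387984073293254984 in 64-bit hexadecimal is 0xC7AC6348AA9F5148.
Stored little-endian, the bytes at ascending addresses are 48 51 9F AA 48 63 AC C7.
Read back as big-endian, the last byte is least significant, giving 0x48519FAA4863ACC7.

0x48519FAA4863ACC7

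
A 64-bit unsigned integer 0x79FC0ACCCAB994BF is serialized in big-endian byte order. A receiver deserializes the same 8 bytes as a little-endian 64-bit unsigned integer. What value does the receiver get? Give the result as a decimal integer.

Stored big-endian, the bytes at ascending addresses are 79 FC 0A CC CA B9 94 BF.
Read back as little-endian, the first byte is least significant, giving 0xBF94B9CACC0AFC79.
0xBF94B9CACC0AFC79 = 13804863038455217273.

13804863038455217273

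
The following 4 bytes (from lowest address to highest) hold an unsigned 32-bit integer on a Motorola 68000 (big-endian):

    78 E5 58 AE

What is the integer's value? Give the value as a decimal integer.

2028296366

Big-endian stores the most-significant byte at the lowest address.
The bytes are already most-significant first: 0x78E558AE.
0x78E558AE = 2028296366.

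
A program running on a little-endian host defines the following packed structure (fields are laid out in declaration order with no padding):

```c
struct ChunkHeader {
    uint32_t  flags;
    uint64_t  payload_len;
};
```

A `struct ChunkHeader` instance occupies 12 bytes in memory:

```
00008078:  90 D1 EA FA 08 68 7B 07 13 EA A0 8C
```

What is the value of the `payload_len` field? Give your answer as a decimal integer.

10133356529034422280

`payload_len` follows `flags` (4 bytes), so it starts at byte offset 4 and occupies 8 bytes.
Bytes at offsets 4..11: 08 68 7B 07 13 EA A0 8C.
Little-endian stores the least-significant byte at the lowest address.
Reassemble most-significant byte first: 8C A0 EA 13 07 7B 68 08 → 0x8CA0EA13077B6808.
0x8CA0EA13077B6808 = 10133356529034422280.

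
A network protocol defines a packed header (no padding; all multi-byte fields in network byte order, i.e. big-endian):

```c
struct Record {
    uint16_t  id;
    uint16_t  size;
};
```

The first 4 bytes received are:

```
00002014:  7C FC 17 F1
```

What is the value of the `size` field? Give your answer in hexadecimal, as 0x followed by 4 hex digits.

0x17F1

`size` follows `id` (2 bytes), so it starts at byte offset 2 and occupies 2 bytes.
Bytes at offsets 2..3: 17 F1.
Big-endian stores the most-significant byte at the lowest address.
The bytes are already most-significant first: 0x17F1.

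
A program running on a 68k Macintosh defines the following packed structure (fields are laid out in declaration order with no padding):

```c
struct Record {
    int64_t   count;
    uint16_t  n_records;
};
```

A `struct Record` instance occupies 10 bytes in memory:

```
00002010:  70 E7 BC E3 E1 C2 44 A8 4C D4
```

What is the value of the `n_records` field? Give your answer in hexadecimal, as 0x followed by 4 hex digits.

`n_records` follows `count` (8 bytes), so it starts at byte offset 8 and occupies 2 bytes.
Bytes at offsets 8..9: 4C D4.
Big-endian stores the most-significant byte at the lowest address.
The bytes are already most-significant first: 0x4CD4.

0x4CD4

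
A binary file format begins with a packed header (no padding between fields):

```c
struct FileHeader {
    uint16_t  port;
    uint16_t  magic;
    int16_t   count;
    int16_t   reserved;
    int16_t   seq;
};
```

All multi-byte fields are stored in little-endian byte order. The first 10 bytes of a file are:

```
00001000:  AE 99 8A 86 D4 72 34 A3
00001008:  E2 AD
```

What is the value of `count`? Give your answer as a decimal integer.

29396

`count` follows `port` (2 B), `magic` (2 B), so it starts at offset 2 + 2 = 4 and occupies 2 bytes.
Bytes at offsets 4..5: D4 72.
In little-endian order the low byte comes first in memory.
Reassemble most-significant byte first: 72 D4 → 0x72D4.
0x72D4 = 29396.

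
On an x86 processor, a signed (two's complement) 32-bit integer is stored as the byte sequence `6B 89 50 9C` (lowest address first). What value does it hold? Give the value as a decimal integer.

-1672443541

In little-endian order the low byte comes first in memory.
Reassemble most-significant byte first: 9C 50 89 6B → 0x9C50896B.
Top bit is set, so as a signed 32-bit value this is 0x9C50896B − 2^32 = -1672443541.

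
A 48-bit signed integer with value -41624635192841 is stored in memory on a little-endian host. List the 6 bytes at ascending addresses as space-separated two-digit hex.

F7 C9 67 82 24 DA

Two's complement of -41624635192841 in 48 bits: 41624635192841 = 0x25DB7D983609; invert → 0xDA248267C9F6; add 1 → 0xDA248267C9F7.
Split into bytes (most-significant first): DA 24 82 67 C9 F7.
Little-endian stores the least-significant byte at the lowest address.
So at ascending addresses the bytes are F7 C9 67 82 24 DA.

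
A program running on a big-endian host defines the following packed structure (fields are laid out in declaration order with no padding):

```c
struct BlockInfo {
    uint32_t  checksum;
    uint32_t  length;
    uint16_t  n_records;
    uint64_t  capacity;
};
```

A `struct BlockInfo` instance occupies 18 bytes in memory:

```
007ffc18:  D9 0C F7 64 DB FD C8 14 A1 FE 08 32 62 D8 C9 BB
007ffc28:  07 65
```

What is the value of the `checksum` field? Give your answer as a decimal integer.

3641505636

`checksum` is the first field, at byte offset 0, occupying 4 bytes.
Bytes at offsets 0..3: D9 0C F7 64.
Big-endian: lowest address holds the most-significant byte.
The bytes are already most-significant first: 0xD90CF764.
0xD90CF764 = 3641505636.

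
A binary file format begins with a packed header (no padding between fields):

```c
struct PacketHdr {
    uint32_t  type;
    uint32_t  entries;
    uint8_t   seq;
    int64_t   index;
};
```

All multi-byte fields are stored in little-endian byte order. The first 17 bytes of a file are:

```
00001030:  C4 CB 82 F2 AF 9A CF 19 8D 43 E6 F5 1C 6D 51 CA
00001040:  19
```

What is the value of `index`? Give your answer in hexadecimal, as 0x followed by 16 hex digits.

`index` follows `type` (4 B), `entries` (4 B), `seq` (1 B), so it starts at offset 4 + 4 + 1 = 9 and occupies 8 bytes.
Bytes at offsets 9..16: 43 E6 F5 1C 6D 51 CA 19.
Little-endian: lowest address holds the least-significant byte.
Reassemble most-significant byte first: 19 CA 51 6D 1C F5 E6 43 → 0x19CA516D1CF5E643.

0x19CA516D1CF5E643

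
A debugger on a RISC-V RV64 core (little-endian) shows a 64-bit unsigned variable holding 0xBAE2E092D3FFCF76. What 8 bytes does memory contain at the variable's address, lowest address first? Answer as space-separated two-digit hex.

76 CF FF D3 92 E0 E2 BA

Split into bytes (most-significant first): BA E2 E0 92 D3 FF CF 76.
Little-endian stores the least-significant byte at the lowest address.
So at ascending addresses the bytes are 76 CF FF D3 92 E0 E2 BA.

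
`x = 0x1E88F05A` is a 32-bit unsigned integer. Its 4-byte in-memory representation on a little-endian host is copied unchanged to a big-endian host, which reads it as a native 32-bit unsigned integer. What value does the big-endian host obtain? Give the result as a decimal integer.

Stored little-endian, the bytes at ascending addresses are 5A F0 88 1E.
Read back as big-endian, the last byte is least significant, giving 0x5AF0881E.
0x5AF0881E = 1525712926.

1525712926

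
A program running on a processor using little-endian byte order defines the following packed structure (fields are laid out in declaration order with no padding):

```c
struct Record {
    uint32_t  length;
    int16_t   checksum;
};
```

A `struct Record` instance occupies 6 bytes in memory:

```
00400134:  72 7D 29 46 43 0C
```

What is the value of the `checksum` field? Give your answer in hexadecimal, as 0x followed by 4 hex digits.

`checksum` follows `length` (4 bytes), so it starts at byte offset 4 and occupies 2 bytes.
Bytes at offsets 4..5: 43 0C.
In little-endian order the low byte comes first in memory.
Reassemble most-significant byte first: 0C 43 → 0x0C43.

0x0C43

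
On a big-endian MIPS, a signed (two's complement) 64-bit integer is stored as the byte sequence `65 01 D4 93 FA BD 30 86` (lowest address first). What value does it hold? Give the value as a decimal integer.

Big-endian stores the most-significant byte at the lowest address.
The bytes are already most-significant first: 0x6501D493FABD3086.
0x6501D493FABD3086 = 7278332204839415942.

7278332204839415942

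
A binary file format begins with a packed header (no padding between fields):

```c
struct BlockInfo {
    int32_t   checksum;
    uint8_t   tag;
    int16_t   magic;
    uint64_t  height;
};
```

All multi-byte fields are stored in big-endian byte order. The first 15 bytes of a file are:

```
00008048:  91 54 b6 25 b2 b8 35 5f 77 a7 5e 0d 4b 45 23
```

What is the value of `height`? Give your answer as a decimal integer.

`height` follows `checksum` (4 B), `tag` (1 B), `magic` (2 B), so it starts at offset 4 + 1 + 2 = 7 and occupies 8 bytes.
Bytes at offsets 7..14: 5F 77 A7 5E 0D 4B 45 23.
Big-endian: lowest address holds the most-significant byte.
The bytes are already most-significant first: 0x5F77A75E0D4B4523.
0x5F77A75E0D4B4523 = 6879150978223523107.

6879150978223523107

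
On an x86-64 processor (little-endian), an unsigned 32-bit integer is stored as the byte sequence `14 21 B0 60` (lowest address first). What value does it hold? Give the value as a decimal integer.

Little-endian: lowest address holds the least-significant byte.
Reassemble most-significant byte first: 60 B0 21 14 → 0x60B02114.
0x60B02114 = 1622155540.

1622155540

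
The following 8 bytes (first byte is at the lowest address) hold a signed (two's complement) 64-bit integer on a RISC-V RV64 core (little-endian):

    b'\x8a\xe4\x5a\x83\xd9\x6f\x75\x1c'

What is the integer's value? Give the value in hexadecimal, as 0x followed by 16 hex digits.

In little-endian order the low byte comes first in memory.
Reassemble most-significant byte first: 1C 75 6F D9 83 5A E4 8A → 0x1C756FD9835AE48A.

0x1C756FD9835AE48A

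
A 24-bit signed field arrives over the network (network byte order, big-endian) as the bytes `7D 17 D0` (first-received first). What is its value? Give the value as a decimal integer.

Big-endian stores the most-significant byte at the lowest address.
The bytes are already most-significant first: 0x7D17D0.
0x7D17D0 = 8198096.

8198096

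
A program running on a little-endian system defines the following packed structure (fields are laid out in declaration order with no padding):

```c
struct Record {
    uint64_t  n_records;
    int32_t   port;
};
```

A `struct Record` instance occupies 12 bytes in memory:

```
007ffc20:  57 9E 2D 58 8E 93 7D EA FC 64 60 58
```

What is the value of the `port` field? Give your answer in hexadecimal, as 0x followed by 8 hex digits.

`port` follows `n_records` (8 bytes), so it starts at byte offset 8 and occupies 4 bytes.
Bytes at offsets 8..11: FC 64 60 58.
Little-endian: lowest address holds the least-significant byte.
Reassemble most-significant byte first: 58 60 64 FC → 0x586064FC.

0x586064FC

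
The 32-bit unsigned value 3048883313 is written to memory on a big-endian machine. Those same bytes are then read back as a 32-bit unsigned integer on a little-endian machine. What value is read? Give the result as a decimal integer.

1900329653

3048883313 in 32-bit hexadecimal is 0xB5BA4471.
Stored big-endian, the bytes at ascending addresses are B5 BA 44 71.
Read back as little-endian, the first byte is least significant, giving 0x7144BAB5.
0x7144BAB5 = 1900329653.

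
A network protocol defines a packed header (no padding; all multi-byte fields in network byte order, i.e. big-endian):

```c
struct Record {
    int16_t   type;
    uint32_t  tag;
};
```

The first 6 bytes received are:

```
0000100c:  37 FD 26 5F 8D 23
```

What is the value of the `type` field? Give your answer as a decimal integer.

`type` is the first field, at byte offset 0, occupying 2 bytes.
Bytes at offsets 0..1: 37 FD.
Big-endian stores the most-significant byte at the lowest address.
The bytes are already most-significant first: 0x37FD.
0x37FD = 14333.

14333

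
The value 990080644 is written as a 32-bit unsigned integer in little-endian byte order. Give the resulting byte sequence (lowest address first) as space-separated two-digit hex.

990080644 in hexadecimal, padded to 32 bits, is 0x3B036E84.
Split into bytes (most-significant first): 3B 03 6E 84.
Little-endian stores the least-significant byte at the lowest address.
So at ascending addresses the bytes are 84 6E 03 3B.

84 6E 03 3B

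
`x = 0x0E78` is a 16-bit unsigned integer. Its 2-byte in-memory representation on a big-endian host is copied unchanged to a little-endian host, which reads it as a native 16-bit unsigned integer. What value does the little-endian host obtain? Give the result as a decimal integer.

30734

Stored big-endian, the bytes at ascending addresses are 0E 78.
Read back as little-endian, the first byte is least significant, giving 0x780E.
0x780E = 30734.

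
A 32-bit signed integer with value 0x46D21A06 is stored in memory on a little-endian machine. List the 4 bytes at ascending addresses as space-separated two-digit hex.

06 1A D2 46

Split into bytes (most-significant first): 46 D2 1A 06.
In little-endian order the low byte comes first in memory.
So at ascending addresses the bytes are 06 1A D2 46.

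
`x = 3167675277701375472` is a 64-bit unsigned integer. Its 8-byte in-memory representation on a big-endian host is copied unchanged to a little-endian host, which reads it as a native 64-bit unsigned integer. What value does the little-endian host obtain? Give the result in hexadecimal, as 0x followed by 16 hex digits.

3167675277701375472 in 64-bit hexadecimal is 0x2BF5D7E1CB2D65F0.
Stored big-endian, the bytes at ascending addresses are 2B F5 D7 E1 CB 2D 65 F0.
Read back as little-endian, the first byte is least significant, giving 0xF0652DCBE1D7F52B.

0xF0652DCBE1D7F52B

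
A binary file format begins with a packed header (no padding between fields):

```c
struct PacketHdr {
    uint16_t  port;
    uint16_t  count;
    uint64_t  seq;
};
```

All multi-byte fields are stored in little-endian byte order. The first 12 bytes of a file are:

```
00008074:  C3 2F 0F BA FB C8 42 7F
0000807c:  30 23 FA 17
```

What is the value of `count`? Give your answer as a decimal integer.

`count` follows `port` (2 bytes), so it starts at byte offset 2 and occupies 2 bytes.
Bytes at offsets 2..3: 0F BA.
In little-endian order the low byte comes first in memory.
Reassemble most-significant byte first: BA 0F → 0xBA0F.
0xBA0F = 47631.

47631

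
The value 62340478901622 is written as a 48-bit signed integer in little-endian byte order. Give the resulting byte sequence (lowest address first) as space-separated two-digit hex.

62340478901622 in hexadecimal, padded to 48 bits, is 0x38B2C6199D76.
Split into bytes (most-significant first): 38 B2 C6 19 9D 76.
Little-endian stores the least-significant byte at the lowest address.
So at ascending addresses the bytes are 76 9D 19 C6 B2 38.

76 9D 19 C6 B2 38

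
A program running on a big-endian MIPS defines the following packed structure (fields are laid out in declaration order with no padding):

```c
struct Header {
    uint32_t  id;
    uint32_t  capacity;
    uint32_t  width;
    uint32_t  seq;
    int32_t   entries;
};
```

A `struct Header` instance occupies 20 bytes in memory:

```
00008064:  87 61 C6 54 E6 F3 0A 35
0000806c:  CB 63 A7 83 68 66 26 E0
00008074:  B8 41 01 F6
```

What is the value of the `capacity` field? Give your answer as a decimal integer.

3874687541

`capacity` follows `id` (4 bytes), so it starts at byte offset 4 and occupies 4 bytes.
Bytes at offsets 4..7: E6 F3 0A 35.
Big-endian stores the most-significant byte at the lowest address.
The bytes are already most-significant first: 0xE6F30A35.
0xE6F30A35 = 3874687541.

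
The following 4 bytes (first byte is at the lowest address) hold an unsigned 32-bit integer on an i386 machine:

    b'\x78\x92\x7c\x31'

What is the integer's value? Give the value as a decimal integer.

Little-endian stores the least-significant byte at the lowest address.
Reassemble most-significant byte first: 31 7C 92 78 → 0x317C9278.
0x317C9278 = 830247544.

830247544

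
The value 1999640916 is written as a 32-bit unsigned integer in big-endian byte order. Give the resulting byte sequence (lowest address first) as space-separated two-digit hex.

77 30 19 54

1999640916 in hexadecimal, padded to 32 bits, is 0x77301954.
Split into bytes (most-significant first): 77 30 19 54.
Big-endian: lowest address holds the most-significant byte.
So the memory order matches the most-significant-first order: 77 30 19 54.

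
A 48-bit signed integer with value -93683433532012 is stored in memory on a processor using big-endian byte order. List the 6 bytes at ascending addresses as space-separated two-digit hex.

Two's complement of -93683433532012 in 48 bits: 93683433532012 = 0x55345FC6EA6C; invert → 0xAACBA0391593; add 1 → 0xAACBA0391594.
Split into bytes (most-significant first): AA CB A0 39 15 94.
Big-endian: lowest address holds the most-significant byte.
So the memory order matches the most-significant-first order: AA CB A0 39 15 94.

AA CB A0 39 15 94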